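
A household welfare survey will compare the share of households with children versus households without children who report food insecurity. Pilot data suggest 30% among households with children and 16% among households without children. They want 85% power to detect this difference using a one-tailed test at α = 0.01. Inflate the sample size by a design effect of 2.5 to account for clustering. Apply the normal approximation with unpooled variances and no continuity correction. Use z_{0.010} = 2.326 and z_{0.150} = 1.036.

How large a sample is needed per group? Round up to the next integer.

n = (z_α + z_β)² · [p₁(1−p₁) + p₂(1−p₂)] / (p₁ − p₂)²
  = (2.326 + 1.036)² · (0.30·0.70 + 0.16·0.84) / (0.14)²
  = (3.362)² · (0.2100 + 0.1344) / 0.0196
  = 11.3030 · 0.3444 / 0.0196
  = 198.61
Design effect: 2.5 × 198.61 = 496.53.
Round up → n = 497 per group.

n = 497 per group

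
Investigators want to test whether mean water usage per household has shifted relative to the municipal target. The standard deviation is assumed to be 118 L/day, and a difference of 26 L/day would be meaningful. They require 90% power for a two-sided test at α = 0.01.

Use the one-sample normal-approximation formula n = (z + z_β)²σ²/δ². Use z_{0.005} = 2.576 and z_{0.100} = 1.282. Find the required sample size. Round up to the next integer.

n = (z_{α/2} + z_β)² · σ² / δ²
  = (2.576 + 1.282)² · 118² / 26²
  = 14.8842 · 13924 / 676
  = 306.58
Round up → n = 307.

n = 307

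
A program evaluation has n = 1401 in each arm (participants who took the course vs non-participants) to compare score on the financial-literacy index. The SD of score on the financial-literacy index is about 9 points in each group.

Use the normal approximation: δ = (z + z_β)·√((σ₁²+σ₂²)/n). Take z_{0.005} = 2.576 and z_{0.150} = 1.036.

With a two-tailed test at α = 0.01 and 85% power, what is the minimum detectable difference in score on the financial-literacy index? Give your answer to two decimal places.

Minimum detectable difference ≈ 1.23 points

δ = (z_{α/2} + z_β) · √((σ₁²+σ₂²)/n)
  = (2.576 + 1.036) · √(162/1401)
  = 3.612 · √0.11563
  = 3.612 · 0.3400
  = 1.2282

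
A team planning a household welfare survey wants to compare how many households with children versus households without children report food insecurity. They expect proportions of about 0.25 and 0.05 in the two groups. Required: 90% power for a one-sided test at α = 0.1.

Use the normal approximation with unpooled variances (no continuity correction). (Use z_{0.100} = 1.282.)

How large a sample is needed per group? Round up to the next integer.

n = 39 per group

n = (z_α + z_β)² · [p₁(1−p₁) + p₂(1−p₂)] / (p₁ − p₂)²
  = (1.282 + 1.282)² · (0.25·0.75 + 0.05·0.95) / (0.20)²
  = (2.564)² · (0.1875 + 0.0475) / 0.0400
  = 6.5741 · 0.2350 / 0.0400
  = 38.62
Round up → n = 39 per group.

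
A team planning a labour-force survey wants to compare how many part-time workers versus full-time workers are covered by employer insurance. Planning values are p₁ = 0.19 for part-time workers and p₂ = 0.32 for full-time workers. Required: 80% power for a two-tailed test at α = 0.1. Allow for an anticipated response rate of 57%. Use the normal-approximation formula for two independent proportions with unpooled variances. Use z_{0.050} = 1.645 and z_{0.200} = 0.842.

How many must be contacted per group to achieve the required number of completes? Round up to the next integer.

n = 239 per group

n = (z_{α/2} + z_β)² · [p₁(1−p₁) + p₂(1−p₂)] / (p₁ − p₂)²
  = (1.645 + 0.842)² · (0.19·0.81 + 0.32·0.68) / (-0.13)²
  = (2.487)² · (0.1539 + 0.2176) / 0.0169
  = 6.1852 · 0.3715 / 0.0169
  = 135.96
Adjust for 57% response: 135.96 / 0.57 = 238.53.
Round up → n = 239 per group.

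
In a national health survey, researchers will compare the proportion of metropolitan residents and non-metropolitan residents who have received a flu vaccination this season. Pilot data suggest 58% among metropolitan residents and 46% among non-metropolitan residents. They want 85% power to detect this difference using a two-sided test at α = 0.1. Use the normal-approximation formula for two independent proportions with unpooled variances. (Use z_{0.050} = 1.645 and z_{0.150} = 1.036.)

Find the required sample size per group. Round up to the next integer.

n = (z_{α/2} + z_β)² · [p₁(1−p₁) + p₂(1−p₂)] / (p₁ − p₂)²
  = (1.645 + 1.036)² · (0.58·0.42 + 0.46·0.54) / (0.12)²
  = (2.681)² · (0.2436 + 0.2484) / 0.0144
  = 7.1878 · 0.4920 / 0.0144
  = 245.58
Round up → n = 246 per group.

n = 246 per group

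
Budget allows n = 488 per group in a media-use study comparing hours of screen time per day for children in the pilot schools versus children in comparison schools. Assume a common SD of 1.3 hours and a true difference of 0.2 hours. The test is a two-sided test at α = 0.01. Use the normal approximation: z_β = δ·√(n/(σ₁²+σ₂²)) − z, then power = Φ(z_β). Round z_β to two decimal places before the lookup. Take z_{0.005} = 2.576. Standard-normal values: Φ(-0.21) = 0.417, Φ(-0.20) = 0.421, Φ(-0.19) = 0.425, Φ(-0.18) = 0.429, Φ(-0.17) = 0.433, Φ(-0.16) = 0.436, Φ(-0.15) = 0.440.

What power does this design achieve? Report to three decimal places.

z_β = δ·√(n/(σ₁²+σ₂²)) − z_{α/2}
    = 0.2 · √(488/3.38) − 2.576
    = 0.2 · 12.01577 − 2.576
    = 2.4032 − 2.576 = -0.1728 → -0.17
Power = Φ(-0.17) = 0.433.

Power ≈ 0.433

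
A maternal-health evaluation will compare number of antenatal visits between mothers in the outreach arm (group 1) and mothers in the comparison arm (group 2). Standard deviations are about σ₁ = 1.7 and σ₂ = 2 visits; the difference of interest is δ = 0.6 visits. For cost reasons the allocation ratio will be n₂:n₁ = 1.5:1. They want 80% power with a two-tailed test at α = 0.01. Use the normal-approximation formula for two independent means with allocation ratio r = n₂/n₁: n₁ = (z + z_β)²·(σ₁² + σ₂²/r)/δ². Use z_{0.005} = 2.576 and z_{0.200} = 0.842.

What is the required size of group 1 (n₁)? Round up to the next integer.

n₁ = (z_{α/2} + z_β)² · (σ₁² + σ₂²/r) / δ²
   = (2.576 + 0.842)² · (1.7² + 2²/1.5) / 0.6²
   = 11.6827 · (2.89 + 2.6667) / 0.36
   = 11.6827 · 5.5567 / 0.36
   = 180.33
Round up → n₁ = 181; n₂ = r·n₁ = 1.5 × 181 = 272.

n₁ = 181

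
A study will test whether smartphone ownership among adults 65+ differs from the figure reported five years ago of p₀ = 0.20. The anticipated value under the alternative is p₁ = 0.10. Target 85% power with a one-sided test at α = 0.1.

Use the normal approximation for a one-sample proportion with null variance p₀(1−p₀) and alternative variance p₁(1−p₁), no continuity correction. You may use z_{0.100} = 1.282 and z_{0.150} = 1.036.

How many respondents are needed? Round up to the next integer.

n = 68

n = [z_α·√(p₀q₀) + z_β·√(p₁q₁)]² / (p₁ − p₀)²
  = [1.282·√(0.20·0.80) + 1.036·√(0.10·0.90)]² / (-0.10)²
  = [1.282·0.4000 + 1.036·0.3000]² / 0.0100
  = [0.8236]² / 0.0100
  = 67.83
Round up → n = 68.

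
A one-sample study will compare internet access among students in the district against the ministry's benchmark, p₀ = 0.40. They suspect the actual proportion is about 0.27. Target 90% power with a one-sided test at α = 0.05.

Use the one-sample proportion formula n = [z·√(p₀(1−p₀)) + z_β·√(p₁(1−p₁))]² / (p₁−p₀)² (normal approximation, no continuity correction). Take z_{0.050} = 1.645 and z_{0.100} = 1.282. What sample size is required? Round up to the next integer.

n = 112

n = [z_α·√(p₀q₀) + z_β·√(p₁q₁)]² / (p₁ − p₀)²
  = [1.645·√(0.40·0.60) + 1.282·√(0.27·0.73)]² / (-0.13)²
  = [1.645·0.4899 + 1.282·0.4440]² / 0.0169
  = [1.3750]² / 0.0169
  = 111.88
Round up → n = 112.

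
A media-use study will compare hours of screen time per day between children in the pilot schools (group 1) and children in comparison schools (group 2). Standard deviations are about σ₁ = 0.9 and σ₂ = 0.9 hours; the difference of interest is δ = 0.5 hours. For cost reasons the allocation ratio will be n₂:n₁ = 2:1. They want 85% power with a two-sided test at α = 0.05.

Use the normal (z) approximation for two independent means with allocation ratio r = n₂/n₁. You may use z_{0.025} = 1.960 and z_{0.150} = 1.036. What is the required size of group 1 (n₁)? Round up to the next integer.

n₁ = (z_{α/2} + z_β)² · (σ₁² + σ₂²/r) / δ²
   = (1.960 + 1.036)² · (0.9² + 0.9²/2) / 0.5²
   = 8.9760 · (0.81 + 0.405) / 0.25
   = 8.9760 · 1.215 / 0.25
   = 43.62
Round up → n₁ = 44; n₂ = r·n₁ = 2 × 44 = 88.

n₁ = 44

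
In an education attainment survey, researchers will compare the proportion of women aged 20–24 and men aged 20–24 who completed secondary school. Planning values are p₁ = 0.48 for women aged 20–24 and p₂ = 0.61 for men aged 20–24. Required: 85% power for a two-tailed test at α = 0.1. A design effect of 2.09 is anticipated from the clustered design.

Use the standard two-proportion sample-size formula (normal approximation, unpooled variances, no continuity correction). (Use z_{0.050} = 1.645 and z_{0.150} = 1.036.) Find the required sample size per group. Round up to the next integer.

n = 434 per group

n = (z_{α/2} + z_β)² · [p₁(1−p₁) + p₂(1−p₂)] / (p₁ − p₂)²
  = (1.645 + 1.036)² · (0.48·0.52 + 0.61·0.39) / (-0.13)²
  = (2.681)² · (0.2496 + 0.2379) / 0.0169
  = 7.1878 · 0.4875 / 0.0169
  = 207.34
Design effect: 2.09 × 207.34 = 433.34.
Round up → n = 434 per group.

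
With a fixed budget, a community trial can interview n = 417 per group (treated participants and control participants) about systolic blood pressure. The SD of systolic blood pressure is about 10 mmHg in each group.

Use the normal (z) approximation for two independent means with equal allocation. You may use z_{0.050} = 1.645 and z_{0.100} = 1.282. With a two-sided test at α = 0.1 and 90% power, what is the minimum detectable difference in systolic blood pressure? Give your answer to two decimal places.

Minimum detectable difference ≈ 2.03 mmHg

δ = (z_{α/2} + z_β) · √((σ₁²+σ₂²)/n)
  = (1.645 + 1.282) · √(200/417)
  = 2.927 · √0.47962
  = 2.927 · 0.6925
  = 2.0271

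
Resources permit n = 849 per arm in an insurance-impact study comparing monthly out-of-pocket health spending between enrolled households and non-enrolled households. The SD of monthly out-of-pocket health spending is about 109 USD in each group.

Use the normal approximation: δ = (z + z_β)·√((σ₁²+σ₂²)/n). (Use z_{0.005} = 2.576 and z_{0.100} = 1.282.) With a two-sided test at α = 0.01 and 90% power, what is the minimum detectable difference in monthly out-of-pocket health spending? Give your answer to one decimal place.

δ = (z_{α/2} + z_β) · √((σ₁²+σ₂²)/n)
  = (2.576 + 1.282) · √(23762/849)
  = 3.858 · √27.9882
  = 3.858 · 5.2904
  = 20.4103

Minimum detectable difference ≈ 20.4 USD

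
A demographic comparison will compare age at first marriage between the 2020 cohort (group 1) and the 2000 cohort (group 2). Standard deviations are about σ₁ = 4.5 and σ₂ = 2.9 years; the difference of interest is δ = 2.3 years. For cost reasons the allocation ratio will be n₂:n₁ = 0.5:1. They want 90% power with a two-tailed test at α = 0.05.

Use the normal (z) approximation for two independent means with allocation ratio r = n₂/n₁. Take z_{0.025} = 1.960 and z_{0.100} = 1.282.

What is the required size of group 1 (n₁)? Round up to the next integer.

n₁ = (z_{α/2} + z_β)² · (σ₁² + σ₂²/r) / δ²
   = (1.960 + 1.282)² · (4.5² + 2.9²/0.5) / 2.3²
   = 10.5106 · (20.25 + 16.82) / 5.29
   = 10.5106 · 37.07 / 5.29
   = 73.65
Round up → n₁ = 74; n₂ = r·n₁ = 0.5 × 74 = 37.

n₁ = 74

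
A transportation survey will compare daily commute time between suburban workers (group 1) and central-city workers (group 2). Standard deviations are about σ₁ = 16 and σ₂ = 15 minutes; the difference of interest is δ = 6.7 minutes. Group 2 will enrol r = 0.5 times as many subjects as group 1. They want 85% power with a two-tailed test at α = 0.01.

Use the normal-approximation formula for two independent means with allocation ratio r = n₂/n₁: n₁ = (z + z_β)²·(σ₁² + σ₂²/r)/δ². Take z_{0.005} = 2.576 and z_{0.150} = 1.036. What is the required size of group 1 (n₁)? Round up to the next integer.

n₁ = 206

n₁ = (z_{α/2} + z_β)² · (σ₁² + σ₂²/r) / δ²
   = (2.576 + 1.036)² · (16² + 15²/0.5) / 6.7²
   = 13.0465 · (256 + 450) / 44.89
   = 13.0465 · 706 / 44.89
   = 205.19
Round up → n₁ = 206; n₂ = r·n₁ = 0.5 × 206 = 103.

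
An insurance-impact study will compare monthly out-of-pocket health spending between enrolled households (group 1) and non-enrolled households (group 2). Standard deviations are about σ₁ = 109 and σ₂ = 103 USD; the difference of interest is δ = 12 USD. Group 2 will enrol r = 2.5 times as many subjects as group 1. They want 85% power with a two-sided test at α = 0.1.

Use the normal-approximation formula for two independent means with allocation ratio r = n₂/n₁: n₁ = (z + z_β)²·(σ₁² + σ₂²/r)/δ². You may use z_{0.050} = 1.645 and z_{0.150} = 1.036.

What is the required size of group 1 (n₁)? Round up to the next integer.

n₁ = (z_{α/2} + z_β)² · (σ₁² + σ₂²/r) / δ²
   = (1.645 + 1.036)² · (109² + 103²/2.5) / 12²
   = 7.1878 · (11881 + 4243.6) / 144
   = 7.1878 · 16124.6 / 144
   = 804.86
Round up → n₁ = 805; n₂ = r·n₁ = 2.5 × 805 = 2013.

n₁ = 805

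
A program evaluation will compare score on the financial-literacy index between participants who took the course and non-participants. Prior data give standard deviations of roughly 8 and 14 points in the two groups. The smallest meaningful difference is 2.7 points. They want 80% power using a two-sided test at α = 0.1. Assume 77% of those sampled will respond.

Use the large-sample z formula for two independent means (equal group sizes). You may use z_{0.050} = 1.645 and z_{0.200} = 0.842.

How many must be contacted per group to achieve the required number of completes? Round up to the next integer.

n = (z_{α/2} + z_β)² · (σ₁² + σ₂²) / δ²
  = (1.645 + 0.842)² · (8² + 14² = 260) / 2.7²
  = 6.1852 · 260 / 7.29
  = 220.60
Adjust for 77% response: 220.60 / 0.77 = 286.49.
Round up → n = 287 per group.

n = 287 per group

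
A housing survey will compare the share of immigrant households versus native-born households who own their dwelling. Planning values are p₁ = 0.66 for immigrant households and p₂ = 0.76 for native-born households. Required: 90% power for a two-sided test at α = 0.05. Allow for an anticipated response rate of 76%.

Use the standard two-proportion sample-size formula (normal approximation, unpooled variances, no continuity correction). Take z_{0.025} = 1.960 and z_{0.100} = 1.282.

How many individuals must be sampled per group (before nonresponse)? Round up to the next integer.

n = 563 per group

n = (z_{α/2} + z_β)² · [p₁(1−p₁) + p₂(1−p₂)] / (p₁ − p₂)²
  = (1.960 + 1.282)² · (0.66·0.34 + 0.76·0.24) / (-0.10)²
  = (3.242)² · (0.2244 + 0.1824) / 0.0100
  = 10.5106 · 0.4068 / 0.0100
  = 427.57
Adjust for 76% response: 427.57 / 0.76 = 562.59.
Round up → n = 563 per group.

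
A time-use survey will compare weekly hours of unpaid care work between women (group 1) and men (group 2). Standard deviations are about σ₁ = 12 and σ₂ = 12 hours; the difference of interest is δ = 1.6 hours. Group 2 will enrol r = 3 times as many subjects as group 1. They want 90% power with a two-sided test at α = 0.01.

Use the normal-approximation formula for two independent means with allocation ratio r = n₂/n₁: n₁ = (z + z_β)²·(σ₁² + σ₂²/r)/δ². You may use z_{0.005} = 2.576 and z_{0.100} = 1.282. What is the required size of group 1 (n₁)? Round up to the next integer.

n₁ = (z_{α/2} + z_β)² · (σ₁² + σ₂²/r) / δ²
   = (2.576 + 1.282)² · (12² + 12²/3) / 1.6²
   = 14.8842 · (144 + 48) / 2.56
   = 14.8842 · 192 / 2.56
   = 1116.31
Round up → n₁ = 1117; n₂ = r·n₁ = 3 × 1117 = 3351.

n₁ = 1117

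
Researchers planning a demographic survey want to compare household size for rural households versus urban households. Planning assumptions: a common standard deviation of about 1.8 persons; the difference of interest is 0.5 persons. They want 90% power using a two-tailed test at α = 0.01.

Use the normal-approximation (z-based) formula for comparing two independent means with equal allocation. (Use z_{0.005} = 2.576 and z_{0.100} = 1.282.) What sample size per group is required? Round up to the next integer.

n = 386 per group

n = (z_{α/2} + z_β)² · (σ₁² + σ₂²) / δ²
  = (2.576 + 1.282)² · (2·1.8² = 6.48) / 0.5²
  = 14.8842 · 6.48 / 0.25
  = 385.80
Round up → n = 386 per group.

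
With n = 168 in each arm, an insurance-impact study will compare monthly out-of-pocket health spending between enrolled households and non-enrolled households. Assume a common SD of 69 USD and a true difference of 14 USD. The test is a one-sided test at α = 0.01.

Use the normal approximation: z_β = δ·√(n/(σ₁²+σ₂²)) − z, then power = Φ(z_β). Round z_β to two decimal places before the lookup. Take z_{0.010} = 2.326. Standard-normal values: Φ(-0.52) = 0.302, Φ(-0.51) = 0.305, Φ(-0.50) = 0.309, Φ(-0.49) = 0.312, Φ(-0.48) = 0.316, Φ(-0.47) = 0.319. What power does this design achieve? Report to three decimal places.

z_β = δ·√(n/(σ₁²+σ₂²)) − z_α
    = 14 · √(168/9522) − 2.326
    = 14 · 0.13283 − 2.326
    = 1.8596 − 2.326 = -0.4664 → -0.47
Power = Φ(-0.47) = 0.319.

Power ≈ 0.319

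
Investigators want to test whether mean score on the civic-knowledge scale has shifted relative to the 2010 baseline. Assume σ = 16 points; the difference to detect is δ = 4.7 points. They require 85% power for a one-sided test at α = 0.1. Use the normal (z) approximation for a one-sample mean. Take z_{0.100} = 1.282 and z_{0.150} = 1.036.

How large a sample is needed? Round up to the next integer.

n = 63

n = (z_α + z_β)² · σ² / δ²
  = (1.282 + 1.036)² · 16² / 4.7²
  = 5.3731 · 256 / 22.09
  = 62.27
Round up → n = 63.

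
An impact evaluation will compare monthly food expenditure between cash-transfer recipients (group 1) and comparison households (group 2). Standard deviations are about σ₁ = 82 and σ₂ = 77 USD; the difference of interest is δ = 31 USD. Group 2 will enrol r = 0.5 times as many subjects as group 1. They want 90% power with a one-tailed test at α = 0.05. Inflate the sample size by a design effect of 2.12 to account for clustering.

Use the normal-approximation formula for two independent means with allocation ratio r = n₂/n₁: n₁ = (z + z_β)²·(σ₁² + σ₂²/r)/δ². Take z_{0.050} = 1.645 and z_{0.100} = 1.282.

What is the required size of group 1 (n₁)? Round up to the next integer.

n₁ = (z_α + z_β)² · (σ₁² + σ₂²/r) / δ²
   = (1.645 + 1.282)² · (82² + 77²/0.5) / 31²
   = 8.5673 · (6724 + 11858) / 961
   = 8.5673 · 18582 / 961
   = 165.66
Design effect: 2.12 × 165.66 = 351.20.
Round up → n₁ = 352; n₂ = r·n₁ = 0.5 × 352 = 176.

n₁ = 352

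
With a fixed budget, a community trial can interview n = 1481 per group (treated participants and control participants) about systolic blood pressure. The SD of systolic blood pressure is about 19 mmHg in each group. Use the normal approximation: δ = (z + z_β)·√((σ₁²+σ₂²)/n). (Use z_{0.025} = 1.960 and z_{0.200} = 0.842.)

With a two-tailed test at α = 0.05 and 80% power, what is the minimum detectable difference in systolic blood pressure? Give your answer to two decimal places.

Minimum detectable difference ≈ 1.96 mmHg

δ = (z_{α/2} + z_β) · √((σ₁²+σ₂²)/n)
  = (1.960 + 0.842) · √(722/1481)
  = 2.802 · √0.48751
  = 2.802 · 0.6982
  = 1.9564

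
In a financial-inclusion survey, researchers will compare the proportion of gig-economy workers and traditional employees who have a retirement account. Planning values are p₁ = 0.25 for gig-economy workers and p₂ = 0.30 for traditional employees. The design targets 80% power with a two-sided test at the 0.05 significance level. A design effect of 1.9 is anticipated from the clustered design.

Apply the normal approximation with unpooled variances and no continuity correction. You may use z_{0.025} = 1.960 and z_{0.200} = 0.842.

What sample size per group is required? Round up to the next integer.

n = (z_{α/2} + z_β)² · [p₁(1−p₁) + p₂(1−p₂)] / (p₁ − p₂)²
  = (1.960 + 0.842)² · (0.25·0.75 + 0.30·0.70) / (-0.05)²
  = (2.802)² · (0.1875 + 0.2100) / 0.0025
  = 7.8512 · 0.3975 / 0.0025
  = 1248.34
Design effect: 1.9 × 1248.34 = 2371.85.
Round up → n = 2372 per group.

n = 2372 per group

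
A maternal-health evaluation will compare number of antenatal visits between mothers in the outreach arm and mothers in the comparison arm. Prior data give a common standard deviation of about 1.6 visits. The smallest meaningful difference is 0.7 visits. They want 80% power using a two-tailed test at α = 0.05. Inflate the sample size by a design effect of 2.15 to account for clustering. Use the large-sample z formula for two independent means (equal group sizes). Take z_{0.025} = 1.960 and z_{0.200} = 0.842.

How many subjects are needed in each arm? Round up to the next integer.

n = (z_{α/2} + z_β)² · (σ₁² + σ₂²) / δ²
  = (1.960 + 0.842)² · (2·1.6² = 5.12) / 0.7²
  = 7.8512 · 5.12 / 0.49
  = 82.04
Design effect: 2.15 × 82.04 = 176.38.
Round up → n = 177 per group.

n = 177 per group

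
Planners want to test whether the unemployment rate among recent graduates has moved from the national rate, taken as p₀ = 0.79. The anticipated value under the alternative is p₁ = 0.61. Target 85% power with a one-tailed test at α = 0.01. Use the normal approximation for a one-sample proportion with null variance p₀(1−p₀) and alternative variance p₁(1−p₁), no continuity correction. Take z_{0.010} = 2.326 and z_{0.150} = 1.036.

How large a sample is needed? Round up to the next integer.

n = 66

n = [z_α·√(p₀q₀) + z_β·√(p₁q₁)]² / (p₁ − p₀)²
  = [2.326·√(0.79·0.21) + 1.036·√(0.61·0.39)]² / (-0.18)²
  = [2.326·0.4073 + 1.036·0.4877]² / 0.0324
  = [1.4527]² / 0.0324
  = 65.13
Round up → n = 66.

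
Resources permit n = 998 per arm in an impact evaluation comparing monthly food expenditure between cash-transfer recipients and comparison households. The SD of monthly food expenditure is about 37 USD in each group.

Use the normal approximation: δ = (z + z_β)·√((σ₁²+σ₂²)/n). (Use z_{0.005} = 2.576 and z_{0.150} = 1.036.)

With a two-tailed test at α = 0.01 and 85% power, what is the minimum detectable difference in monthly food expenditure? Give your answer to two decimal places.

Minimum detectable difference ≈ 5.98 USD

δ = (z_{α/2} + z_β) · √((σ₁²+σ₂²)/n)
  = (2.576 + 1.036) · √(2738/998)
  = 3.612 · √2.7435
  = 3.612 · 1.6563
  = 5.9827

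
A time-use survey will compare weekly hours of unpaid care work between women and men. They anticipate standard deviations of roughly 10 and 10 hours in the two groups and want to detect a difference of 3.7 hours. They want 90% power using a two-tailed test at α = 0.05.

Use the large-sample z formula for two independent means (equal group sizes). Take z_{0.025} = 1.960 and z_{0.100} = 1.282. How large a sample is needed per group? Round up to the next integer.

n = (z_{α/2} + z_β)² · (σ₁² + σ₂²) / δ²
  = (1.960 + 1.282)² · (10² + 10² = 200) / 3.7²
  = 10.5106 · 200 / 13.69
  = 153.55
Round up → n = 154 per group.

n = 154 per group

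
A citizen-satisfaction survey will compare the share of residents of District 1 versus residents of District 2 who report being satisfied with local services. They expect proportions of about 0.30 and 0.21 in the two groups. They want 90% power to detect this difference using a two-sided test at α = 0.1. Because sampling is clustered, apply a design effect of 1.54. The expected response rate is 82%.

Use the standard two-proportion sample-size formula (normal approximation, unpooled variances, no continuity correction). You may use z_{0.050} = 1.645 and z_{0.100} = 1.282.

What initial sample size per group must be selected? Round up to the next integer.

n = 747 per group

n = (z_{α/2} + z_β)² · [p₁(1−p₁) + p₂(1−p₂)] / (p₁ − p₂)²
  = (1.645 + 1.282)² · (0.30·0.70 + 0.21·0.79) / (0.09)²
  = (2.927)² · (0.2100 + 0.1659) / 0.0081
  = 8.5673 · 0.3759 / 0.0081
  = 397.59
Design effect: 1.54 × 397.59 = 612.28.
Adjust for 82% response: 612.28 / 0.82 = 746.69.
Round up → n = 747 per group.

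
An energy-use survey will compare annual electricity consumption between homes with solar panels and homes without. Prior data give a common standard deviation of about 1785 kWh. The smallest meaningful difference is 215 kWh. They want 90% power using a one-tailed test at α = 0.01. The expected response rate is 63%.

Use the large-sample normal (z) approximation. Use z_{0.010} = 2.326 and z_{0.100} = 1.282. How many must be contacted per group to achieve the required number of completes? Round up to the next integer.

n = (z_α + z_β)² · (σ₁² + σ₂²) / δ²
  = (2.326 + 1.282)² · (2·1785² = 6372450) / 215²
  = 13.0177 · 6372450 / 46225
  = 1794.58
Adjust for 63% response: 1794.58 / 0.63 = 2848.54.
Round up → n = 2849 per group.

n = 2849 per group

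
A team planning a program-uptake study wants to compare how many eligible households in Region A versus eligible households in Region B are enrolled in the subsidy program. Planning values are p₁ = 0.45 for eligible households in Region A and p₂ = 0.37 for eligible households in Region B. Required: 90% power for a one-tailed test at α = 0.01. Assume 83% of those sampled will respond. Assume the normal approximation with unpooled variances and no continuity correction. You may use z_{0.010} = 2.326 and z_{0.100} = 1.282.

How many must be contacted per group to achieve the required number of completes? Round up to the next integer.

n = 1178 per group

n = (z_α + z_β)² · [p₁(1−p₁) + p₂(1−p₂)] / (p₁ − p₂)²
  = (2.326 + 1.282)² · (0.45·0.55 + 0.37·0.63) / (0.08)²
  = (3.608)² · (0.2475 + 0.2331) / 0.0064
  = 13.0177 · 0.4806 / 0.0064
  = 977.55
Adjust for 83% response: 977.55 / 0.83 = 1177.77.
Round up → n = 1178 per group.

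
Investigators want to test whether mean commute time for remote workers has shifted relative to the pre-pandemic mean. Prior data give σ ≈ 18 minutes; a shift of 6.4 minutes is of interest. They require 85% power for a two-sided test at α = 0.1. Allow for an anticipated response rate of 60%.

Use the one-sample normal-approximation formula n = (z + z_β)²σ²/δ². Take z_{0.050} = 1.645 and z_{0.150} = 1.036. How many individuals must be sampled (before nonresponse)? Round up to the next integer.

n = 95

n = (z_{α/2} + z_β)² · σ² / δ²
  = (1.645 + 1.036)² · 18² / 6.4²
  = 7.1878 · 324 / 40.96
  = 56.86
Adjust for 60% response: 56.86 / 0.60 = 94.76.
Round up → n = 95.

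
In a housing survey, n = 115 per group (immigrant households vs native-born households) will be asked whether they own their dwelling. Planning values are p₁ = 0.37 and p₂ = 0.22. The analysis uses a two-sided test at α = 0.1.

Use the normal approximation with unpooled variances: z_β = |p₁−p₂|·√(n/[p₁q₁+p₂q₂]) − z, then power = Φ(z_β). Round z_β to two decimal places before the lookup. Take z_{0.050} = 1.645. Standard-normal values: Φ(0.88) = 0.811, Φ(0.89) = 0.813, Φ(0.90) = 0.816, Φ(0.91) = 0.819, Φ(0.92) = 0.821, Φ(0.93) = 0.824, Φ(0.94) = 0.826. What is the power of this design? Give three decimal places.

Power ≈ 0.811

z_β = |p₁−p₂|·√(n/[p₁q₁+p₂q₂]) − z_{α/2}
    = 0.15 · √(115/0.4047) − 1.645
    = 0.15 · 16.8571 − 1.645
    = 2.5286 − 1.645 = 0.8836 → 0.88
Power = Φ(0.88) = 0.811.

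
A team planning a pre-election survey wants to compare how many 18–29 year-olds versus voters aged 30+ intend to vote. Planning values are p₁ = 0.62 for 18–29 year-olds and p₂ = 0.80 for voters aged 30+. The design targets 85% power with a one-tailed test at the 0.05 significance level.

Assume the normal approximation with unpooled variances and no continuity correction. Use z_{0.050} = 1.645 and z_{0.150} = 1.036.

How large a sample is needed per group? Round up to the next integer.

n = 88 per group

n = (z_α + z_β)² · [p₁(1−p₁) + p₂(1−p₂)] / (p₁ − p₂)²
  = (1.645 + 1.036)² · (0.62·0.38 + 0.80·0.20) / (-0.18)²
  = (2.681)² · (0.2356 + 0.1600) / 0.0324
  = 7.1878 · 0.3956 / 0.0324
  = 87.76
Round up → n = 88 per group.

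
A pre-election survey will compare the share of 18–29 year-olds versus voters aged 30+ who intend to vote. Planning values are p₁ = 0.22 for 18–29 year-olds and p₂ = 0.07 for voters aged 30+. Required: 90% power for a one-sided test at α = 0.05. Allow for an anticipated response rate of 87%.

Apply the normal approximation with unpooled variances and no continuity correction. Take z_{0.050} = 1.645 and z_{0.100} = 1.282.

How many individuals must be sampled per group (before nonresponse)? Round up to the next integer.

n = 104 per group

n = (z_α + z_β)² · [p₁(1−p₁) + p₂(1−p₂)] / (p₁ − p₂)²
  = (1.645 + 1.282)² · (0.22·0.78 + 0.07·0.93) / (0.15)²
  = (2.927)² · (0.1716 + 0.0651) / 0.0225
  = 8.5673 · 0.2367 / 0.0225
  = 90.13
Adjust for 87% response: 90.13 / 0.87 = 103.60.
Round up → n = 104 per group.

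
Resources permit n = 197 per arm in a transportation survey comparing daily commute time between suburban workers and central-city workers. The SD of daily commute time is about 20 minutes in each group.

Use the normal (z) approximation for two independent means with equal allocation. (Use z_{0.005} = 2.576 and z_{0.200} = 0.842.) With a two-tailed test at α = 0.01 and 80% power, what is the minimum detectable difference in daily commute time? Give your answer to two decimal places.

Minimum detectable difference ≈ 6.89 minutes

δ = (z_{α/2} + z_β) · √((σ₁²+σ₂²)/n)
  = (2.576 + 0.842) · √(800/197)
  = 3.418 · √4.0609
  = 3.418 · 2.0152
  = 6.8879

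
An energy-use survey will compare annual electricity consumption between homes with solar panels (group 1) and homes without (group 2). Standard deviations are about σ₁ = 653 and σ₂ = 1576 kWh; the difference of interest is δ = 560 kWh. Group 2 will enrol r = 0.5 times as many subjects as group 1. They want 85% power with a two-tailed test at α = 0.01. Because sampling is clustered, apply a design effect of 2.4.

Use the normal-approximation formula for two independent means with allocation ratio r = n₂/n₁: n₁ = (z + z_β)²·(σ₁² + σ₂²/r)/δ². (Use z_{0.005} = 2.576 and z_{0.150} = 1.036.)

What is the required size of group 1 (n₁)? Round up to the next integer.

n₁ = 539

n₁ = (z_{α/2} + z_β)² · (σ₁² + σ₂²/r) / δ²
   = (2.576 + 1.036)² · (653² + 1576²/0.5) / 560²
   = 13.0465 · (426409 + 4967552) / 313600
   = 13.0465 · 5393961 / 313600
   = 224.40
Design effect: 2.4 × 224.40 = 538.57.
Round up → n₁ = 539; n₂ = r·n₁ = 0.5 × 539 = 270.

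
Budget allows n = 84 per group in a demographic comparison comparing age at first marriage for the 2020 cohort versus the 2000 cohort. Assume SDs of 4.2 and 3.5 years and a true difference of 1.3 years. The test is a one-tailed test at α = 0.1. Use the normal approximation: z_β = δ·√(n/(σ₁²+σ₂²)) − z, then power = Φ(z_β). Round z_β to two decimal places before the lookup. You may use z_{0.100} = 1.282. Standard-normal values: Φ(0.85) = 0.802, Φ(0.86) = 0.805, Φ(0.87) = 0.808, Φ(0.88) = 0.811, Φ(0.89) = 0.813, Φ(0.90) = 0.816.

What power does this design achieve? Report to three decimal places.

Power ≈ 0.816

z_β = δ·√(n/(σ₁²+σ₂²)) − z_α
    = 1.3 · √(84/29.89) − 1.282
    = 1.3 · 1.67640 − 1.282
    = 2.1793 − 1.282 = 0.8973 → 0.90
Power = Φ(0.90) = 0.816.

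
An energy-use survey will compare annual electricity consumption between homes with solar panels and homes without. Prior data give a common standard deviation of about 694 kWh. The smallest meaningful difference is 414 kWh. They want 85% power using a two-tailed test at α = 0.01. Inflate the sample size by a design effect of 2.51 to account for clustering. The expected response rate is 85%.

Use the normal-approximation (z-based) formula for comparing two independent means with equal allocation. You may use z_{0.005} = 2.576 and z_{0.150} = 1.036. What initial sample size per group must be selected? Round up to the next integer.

n = 217 per group

n = (z_{α/2} + z_β)² · (σ₁² + σ₂²) / δ²
  = (2.576 + 1.036)² · (2·694² = 963272) / 414²
  = 13.0465 · 963272 / 171396
  = 73.32
Design effect: 2.51 × 73.32 = 184.04.
Adjust for 85% response: 184.04 / 0.85 = 216.52.
Round up → n = 217 per group.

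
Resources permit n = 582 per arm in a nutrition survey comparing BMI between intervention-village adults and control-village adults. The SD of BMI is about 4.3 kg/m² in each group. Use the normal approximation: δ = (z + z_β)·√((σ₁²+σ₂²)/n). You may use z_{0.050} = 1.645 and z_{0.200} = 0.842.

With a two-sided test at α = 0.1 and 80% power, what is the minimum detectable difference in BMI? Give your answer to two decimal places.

Minimum detectable difference ≈ 0.63 kg/m²

δ = (z_{α/2} + z_β) · √((σ₁²+σ₂²)/n)
  = (1.645 + 0.842) · √(36.98/582)
  = 2.487 · √0.06354
  = 2.487 · 0.2521
  = 0.6269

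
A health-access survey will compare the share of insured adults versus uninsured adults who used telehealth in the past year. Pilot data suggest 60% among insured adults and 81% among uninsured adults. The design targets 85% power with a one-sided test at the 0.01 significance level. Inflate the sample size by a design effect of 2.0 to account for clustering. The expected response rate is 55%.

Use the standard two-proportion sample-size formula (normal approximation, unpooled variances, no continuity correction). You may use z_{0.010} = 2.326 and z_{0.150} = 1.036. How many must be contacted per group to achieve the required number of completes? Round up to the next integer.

n = (z_α + z_β)² · [p₁(1−p₁) + p₂(1−p₂)] / (p₁ − p₂)²
  = (2.326 + 1.036)² · (0.60·0.40 + 0.81·0.19) / (-0.21)²
  = (3.362)² · (0.2400 + 0.1539) / 0.0441
  = 11.3030 · 0.3939 / 0.0441
  = 100.96
Design effect: 2.0 × 100.96 = 201.92.
Adjust for 55% response: 201.92 / 0.55 = 367.12.
Round up → n = 368 per group.

n = 368 per group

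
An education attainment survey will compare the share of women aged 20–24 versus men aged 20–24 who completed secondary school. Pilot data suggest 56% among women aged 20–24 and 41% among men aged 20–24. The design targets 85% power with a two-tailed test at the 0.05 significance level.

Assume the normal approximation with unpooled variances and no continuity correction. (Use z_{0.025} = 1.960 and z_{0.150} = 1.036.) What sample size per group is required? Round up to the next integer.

n = 195 per group

n = (z_{α/2} + z_β)² · [p₁(1−p₁) + p₂(1−p₂)] / (p₁ − p₂)²
  = (1.960 + 1.036)² · (0.56·0.44 + 0.41·0.59) / (0.15)²
  = (2.996)² · (0.2464 + 0.2419) / 0.0225
  = 8.9760 · 0.4883 / 0.0225
  = 194.80
Round up → n = 195 per group.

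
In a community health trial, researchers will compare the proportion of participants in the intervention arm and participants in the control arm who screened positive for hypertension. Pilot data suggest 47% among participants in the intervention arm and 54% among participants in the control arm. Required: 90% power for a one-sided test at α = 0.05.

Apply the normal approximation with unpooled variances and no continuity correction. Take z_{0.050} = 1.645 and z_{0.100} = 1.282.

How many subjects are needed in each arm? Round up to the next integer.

n = (z_α + z_β)² · [p₁(1−p₁) + p₂(1−p₂)] / (p₁ − p₂)²
  = (1.645 + 1.282)² · (0.47·0.53 + 0.54·0.46) / (-0.07)²
  = (2.927)² · (0.2491 + 0.2484) / 0.0049
  = 8.5673 · 0.4975 / 0.0049
  = 869.85
Round up → n = 870 per group.

n = 870 per group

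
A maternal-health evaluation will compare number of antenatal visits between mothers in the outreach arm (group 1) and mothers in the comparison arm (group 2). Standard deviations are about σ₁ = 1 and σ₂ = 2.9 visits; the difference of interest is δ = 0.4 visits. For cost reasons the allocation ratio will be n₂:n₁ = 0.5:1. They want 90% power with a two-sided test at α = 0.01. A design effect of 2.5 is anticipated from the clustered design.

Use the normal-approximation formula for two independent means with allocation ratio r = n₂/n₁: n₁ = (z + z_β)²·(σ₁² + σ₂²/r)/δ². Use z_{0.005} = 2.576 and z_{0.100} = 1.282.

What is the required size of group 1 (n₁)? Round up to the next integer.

n₁ = 4145

n₁ = (z_{α/2} + z_β)² · (σ₁² + σ₂²/r) / δ²
   = (2.576 + 1.282)² · (1² + 2.9²/0.5) / 0.4²
   = 14.8842 · (1 + 16.82) / 0.16
   = 14.8842 · 17.82 / 0.16
   = 1657.72
Design effect: 2.5 × 1657.72 = 4144.31.
Round up → n₁ = 4145; n₂ = r·n₁ = 0.5 × 4145 = 2073.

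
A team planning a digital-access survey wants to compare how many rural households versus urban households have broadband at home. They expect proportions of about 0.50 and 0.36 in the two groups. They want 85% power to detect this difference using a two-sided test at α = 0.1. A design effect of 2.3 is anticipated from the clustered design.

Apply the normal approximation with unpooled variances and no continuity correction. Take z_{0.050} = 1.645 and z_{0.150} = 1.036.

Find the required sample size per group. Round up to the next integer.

n = (z_{α/2} + z_β)² · [p₁(1−p₁) + p₂(1−p₂)] / (p₁ − p₂)²
  = (1.645 + 1.036)² · (0.50·0.50 + 0.36·0.64) / (0.14)²
  = (2.681)² · (0.2500 + 0.2304) / 0.0196
  = 7.1878 · 0.4804 / 0.0196
  = 176.17
Design effect: 2.3 × 176.17 = 405.20.
Round up → n = 406 per group.

n = 406 per group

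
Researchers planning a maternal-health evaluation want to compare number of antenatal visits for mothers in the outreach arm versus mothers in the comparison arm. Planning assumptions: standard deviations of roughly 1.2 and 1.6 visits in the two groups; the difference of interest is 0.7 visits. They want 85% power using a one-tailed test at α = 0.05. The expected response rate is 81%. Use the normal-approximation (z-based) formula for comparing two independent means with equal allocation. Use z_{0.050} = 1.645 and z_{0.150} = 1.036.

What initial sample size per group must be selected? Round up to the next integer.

n = (z_α + z_β)² · (σ₁² + σ₂²) / δ²
  = (1.645 + 1.036)² · (1.2² + 1.6² = 4) / 0.7²
  = 7.1878 · 4 / 0.49
  = 58.68
Adjust for 81% response: 58.68 / 0.81 = 72.44.
Round up → n = 73 per group.

n = 73 per group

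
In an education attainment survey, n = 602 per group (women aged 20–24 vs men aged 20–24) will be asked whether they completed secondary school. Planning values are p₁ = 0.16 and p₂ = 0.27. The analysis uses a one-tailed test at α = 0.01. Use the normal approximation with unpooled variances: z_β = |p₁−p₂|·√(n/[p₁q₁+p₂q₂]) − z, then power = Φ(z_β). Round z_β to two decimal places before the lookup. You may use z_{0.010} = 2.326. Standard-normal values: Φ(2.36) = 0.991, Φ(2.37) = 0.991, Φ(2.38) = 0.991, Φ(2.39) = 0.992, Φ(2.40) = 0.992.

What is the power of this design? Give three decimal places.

Power ≈ 0.991

z_β = |p₁−p₂|·√(n/[p₁q₁+p₂q₂]) − z_α
    = 0.11 · √(602/0.3315) − 2.326
    = 0.11 · 42.6144 − 2.326
    = 4.6876 − 2.326 = 2.3616 → 2.36
Power = Φ(2.36) = 0.991.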